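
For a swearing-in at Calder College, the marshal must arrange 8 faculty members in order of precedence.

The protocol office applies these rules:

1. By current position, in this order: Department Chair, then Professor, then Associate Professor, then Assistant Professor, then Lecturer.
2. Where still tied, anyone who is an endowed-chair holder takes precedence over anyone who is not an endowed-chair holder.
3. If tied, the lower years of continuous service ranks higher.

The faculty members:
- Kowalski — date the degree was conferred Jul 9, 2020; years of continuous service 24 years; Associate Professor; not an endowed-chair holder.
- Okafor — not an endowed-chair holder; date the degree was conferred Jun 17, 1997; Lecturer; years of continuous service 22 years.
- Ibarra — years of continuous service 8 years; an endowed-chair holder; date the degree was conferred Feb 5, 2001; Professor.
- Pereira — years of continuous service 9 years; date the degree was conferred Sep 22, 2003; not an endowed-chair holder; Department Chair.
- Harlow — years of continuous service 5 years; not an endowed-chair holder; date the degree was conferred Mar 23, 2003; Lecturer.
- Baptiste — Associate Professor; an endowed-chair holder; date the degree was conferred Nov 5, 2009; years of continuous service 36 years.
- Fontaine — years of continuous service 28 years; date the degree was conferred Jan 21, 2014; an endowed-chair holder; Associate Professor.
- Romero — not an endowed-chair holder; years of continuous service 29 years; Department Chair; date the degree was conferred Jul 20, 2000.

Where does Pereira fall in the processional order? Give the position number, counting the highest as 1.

1

By current position: Pereira and Romero (Department Chair); then Ibarra (Professor); then Fontaine, Baptiste and Kowalski (Associate Professor); then Harlow and Okafor (Lecturer).
Pereira and Romero are each not an endowed-chair holder, so the next rule applies.
Among Pereira and Romero, by years of continuous service (lower first): Pereira (9 years) before Romero (29 years).
Among Fontaine, Baptiste and Kowalski, an endowed-chair holder before not an endowed-chair holder: Fontaine and Baptiste (an endowed-chair holder) before Kowalski (not an endowed-chair holder).
Among Fontaine and Baptiste, by years of continuous service (lower first): Fontaine (28 years) before Baptiste (36 years).
Harlow and Okafor are each not an endowed-chair holder, so the next rule applies.
Among Harlow and Okafor, by years of continuous service (lower first): Harlow (5 years) before Okafor (22 years).
Order: Pereira, Romero, Ibarra, Fontaine, Baptiste, Kowalski, Harlow, Okafor. So position 1.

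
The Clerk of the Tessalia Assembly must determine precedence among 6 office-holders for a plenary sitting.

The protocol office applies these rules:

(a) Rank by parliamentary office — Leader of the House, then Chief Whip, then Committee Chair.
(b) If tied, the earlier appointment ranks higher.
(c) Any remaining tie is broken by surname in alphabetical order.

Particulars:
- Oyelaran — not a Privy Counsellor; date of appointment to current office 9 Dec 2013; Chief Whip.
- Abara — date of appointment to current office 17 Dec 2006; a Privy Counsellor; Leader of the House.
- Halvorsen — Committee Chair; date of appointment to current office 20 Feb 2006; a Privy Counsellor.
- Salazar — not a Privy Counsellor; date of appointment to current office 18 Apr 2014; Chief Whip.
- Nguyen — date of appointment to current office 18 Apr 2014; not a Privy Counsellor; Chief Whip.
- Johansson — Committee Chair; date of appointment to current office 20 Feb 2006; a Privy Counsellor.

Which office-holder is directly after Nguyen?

By parliamentary office: Abara (Leader of the House); then Oyelaran, Nguyen and Salazar (Chief Whip); then Halvorsen and Johansson (Committee Chair).
Among Oyelaran, Nguyen and Salazar, by date of appointment to current office (earlier first): Oyelaran (9 Dec 2013) before Nguyen and Salazar (18 Apr 2014).
Among Nguyen and Salazar, alphabetically by surname: Nguyen before Salazar.
Halvorsen and Johansson both have date of appointment to current office 20 Feb 2006, so the next rule applies.
Among Halvorsen and Johansson, alphabetically by surname: Halvorsen before Johansson.
Order: Abara, Oyelaran, Nguyen, Salazar, Halvorsen, Johansson.

Salazar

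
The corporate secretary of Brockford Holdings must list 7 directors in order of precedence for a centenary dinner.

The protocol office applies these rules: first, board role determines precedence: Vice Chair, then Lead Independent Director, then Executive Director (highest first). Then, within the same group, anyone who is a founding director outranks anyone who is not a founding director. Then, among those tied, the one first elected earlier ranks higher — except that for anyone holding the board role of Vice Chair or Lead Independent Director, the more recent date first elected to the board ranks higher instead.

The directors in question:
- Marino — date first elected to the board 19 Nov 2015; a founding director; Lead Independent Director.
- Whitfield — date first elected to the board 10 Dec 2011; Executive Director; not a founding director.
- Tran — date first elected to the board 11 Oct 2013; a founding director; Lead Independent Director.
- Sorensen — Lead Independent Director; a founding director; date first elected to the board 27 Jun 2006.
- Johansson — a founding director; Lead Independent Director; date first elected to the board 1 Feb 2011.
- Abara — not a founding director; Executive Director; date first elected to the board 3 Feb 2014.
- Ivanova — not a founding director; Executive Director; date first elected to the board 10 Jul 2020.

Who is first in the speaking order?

By board role: Marino, Tran, Johansson and Sorensen (Lead Independent Director); then Whitfield, Abara and Ivanova (Executive Director).
Marino, Tran, Johansson and Sorensen are each a founding director, so the next rule applies.
Among Marino, Tran, Johansson and Sorensen, by date first elected to the board (later first) (reversed rule for this group): Marino (19 Nov 2015) before Tran (11 Oct 2013) before Johansson (1 Feb 2011) before Sorensen (27 Jun 2006).
Whitfield, Abara and Ivanova are each not a founding director, so the next rule applies.
Among Whitfield, Abara and Ivanova, by date first elected to the board (earlier first): Whitfield (10 Dec 2011) before Abara (3 Feb 2014) before Ivanova (10 Jul 2020).
Order: Marino, Tran, Johansson, Sorensen, Whitfield, Abara, Ivanova.

Marino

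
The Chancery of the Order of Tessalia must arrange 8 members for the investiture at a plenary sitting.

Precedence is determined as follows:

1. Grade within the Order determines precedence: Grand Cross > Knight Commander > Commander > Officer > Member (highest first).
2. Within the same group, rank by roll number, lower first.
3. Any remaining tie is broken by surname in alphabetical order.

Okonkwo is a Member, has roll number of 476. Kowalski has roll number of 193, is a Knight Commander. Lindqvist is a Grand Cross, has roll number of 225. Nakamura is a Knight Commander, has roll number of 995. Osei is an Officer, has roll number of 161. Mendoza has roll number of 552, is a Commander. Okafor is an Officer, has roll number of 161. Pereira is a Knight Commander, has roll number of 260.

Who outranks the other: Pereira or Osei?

Pereira

By grade within the Order: Lindqvist (Grand Cross); then Kowalski, Pereira and Nakamura (Knight Commander); then Mendoza (Commander); then Okafor and Osei (Officer); then Okonkwo (Member).
Among Kowalski, Pereira and Nakamura, by roll number (lower first): Kowalski (193) before Pereira (260) before Nakamura (995).
Okafor and Osei both have roll number 161, so the next rule applies.
Among Okafor and Osei, alphabetically by surname: Okafor before Osei.
So Pereira takes precedence.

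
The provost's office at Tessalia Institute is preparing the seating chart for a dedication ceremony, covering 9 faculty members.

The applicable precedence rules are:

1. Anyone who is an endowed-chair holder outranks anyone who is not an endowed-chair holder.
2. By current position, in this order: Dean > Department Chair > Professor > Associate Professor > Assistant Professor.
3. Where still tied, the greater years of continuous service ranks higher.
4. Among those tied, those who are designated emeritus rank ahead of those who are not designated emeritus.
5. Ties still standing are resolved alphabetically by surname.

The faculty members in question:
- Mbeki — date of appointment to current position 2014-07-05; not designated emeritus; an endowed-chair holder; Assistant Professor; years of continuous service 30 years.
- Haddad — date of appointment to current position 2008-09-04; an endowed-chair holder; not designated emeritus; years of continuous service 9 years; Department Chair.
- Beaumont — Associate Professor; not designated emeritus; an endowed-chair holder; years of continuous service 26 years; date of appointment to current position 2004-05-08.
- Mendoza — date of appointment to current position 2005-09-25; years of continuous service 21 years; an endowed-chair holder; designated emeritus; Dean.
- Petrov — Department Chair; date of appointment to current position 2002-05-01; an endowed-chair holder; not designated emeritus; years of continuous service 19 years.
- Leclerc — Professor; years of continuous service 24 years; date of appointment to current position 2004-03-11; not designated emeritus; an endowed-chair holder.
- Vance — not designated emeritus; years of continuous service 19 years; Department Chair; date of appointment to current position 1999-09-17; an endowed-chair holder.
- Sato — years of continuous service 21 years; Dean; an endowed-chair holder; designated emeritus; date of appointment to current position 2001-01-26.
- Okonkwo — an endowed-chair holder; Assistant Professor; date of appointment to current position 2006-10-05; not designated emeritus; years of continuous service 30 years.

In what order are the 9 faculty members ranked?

Mendoza, Sato, Petrov, Vance, Haddad, Leclerc, Beaumont, Mbeki, Okonkwo

By the first rule: Mendoza, Sato, Petrov, Vance, Haddad, Leclerc, Beaumont, Mbeki and Okonkwo (each an endowed-chair holder).
Among Mendoza, Sato, Petrov, Vance, Haddad, Leclerc, Beaumont, Mbeki and Okonkwo, by current position: Mendoza and Sato (Dean) before Petrov, Vance and Haddad (Department Chair) before Leclerc (Professor) before Beaumont (Associate Professor) before Mbeki and Okonkwo (Assistant Professor).
Mendoza and Sato both have years of continuous service 21 years, so the next rule applies.
Mendoza and Sato are each designated emeritus, so the next rule applies.
Among Mendoza and Sato, alphabetically by surname: Mendoza before Sato.
Among Petrov, Vance and Haddad, by years of continuous service (higher first): Petrov and Vance (19 years) before Haddad (9 years).
Petrov and Vance are each not designated emeritus, so the next rule applies.
Among Petrov and Vance, alphabetically by surname: Petrov before Vance.
Mbeki and Okonkwo both have years of continuous service 30 years, so the next rule applies.
Mbeki and Okonkwo are each not designated emeritus, so the next rule applies.
Among Mbeki and Okonkwo, alphabetically by surname: Mbeki before Okonkwo.
Full order: Mendoza, Sato, Petrov, Vance, Haddad, Leclerc, Beaumont, Mbeki, Okonkwo.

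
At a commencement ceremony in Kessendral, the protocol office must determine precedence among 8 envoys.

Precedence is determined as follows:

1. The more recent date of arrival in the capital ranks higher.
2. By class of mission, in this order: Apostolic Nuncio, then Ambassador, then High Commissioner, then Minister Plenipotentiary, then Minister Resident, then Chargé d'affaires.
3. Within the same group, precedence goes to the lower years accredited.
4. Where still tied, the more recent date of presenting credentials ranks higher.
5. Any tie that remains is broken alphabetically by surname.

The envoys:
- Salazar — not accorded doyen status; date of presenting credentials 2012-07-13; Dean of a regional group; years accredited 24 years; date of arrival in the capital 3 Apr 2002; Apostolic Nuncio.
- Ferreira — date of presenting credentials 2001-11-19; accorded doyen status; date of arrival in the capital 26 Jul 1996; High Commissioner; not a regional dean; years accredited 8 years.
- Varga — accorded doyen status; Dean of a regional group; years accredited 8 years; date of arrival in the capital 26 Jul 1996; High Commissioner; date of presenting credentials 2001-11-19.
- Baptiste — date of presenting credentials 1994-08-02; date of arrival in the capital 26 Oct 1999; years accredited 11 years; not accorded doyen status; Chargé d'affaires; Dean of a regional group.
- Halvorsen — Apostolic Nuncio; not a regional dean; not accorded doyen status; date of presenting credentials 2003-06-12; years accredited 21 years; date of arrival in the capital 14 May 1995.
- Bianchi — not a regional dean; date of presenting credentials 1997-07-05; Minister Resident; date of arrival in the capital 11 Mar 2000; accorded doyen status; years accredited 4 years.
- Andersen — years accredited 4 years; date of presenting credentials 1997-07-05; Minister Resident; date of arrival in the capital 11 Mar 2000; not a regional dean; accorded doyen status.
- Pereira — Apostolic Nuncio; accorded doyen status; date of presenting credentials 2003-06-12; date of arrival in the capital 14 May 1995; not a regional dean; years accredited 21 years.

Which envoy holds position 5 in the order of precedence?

Ferreira

By date of arrival in the capital (later first): Salazar (3 Apr 2002); then Andersen and Bianchi (both 11 Mar 2000); then Baptiste (26 Oct 1999); then Ferreira and Varga (both 26 Jul 1996); then Halvorsen and Pereira (both 14 May 1995).
Andersen and Bianchi are each Minister Resident, so the next rule applies.
Andersen and Bianchi both have years accredited 4 years, so the next rule applies.
Andersen and Bianchi both have date of presenting credentials 1997-07-05, so the next rule applies.
Among Andersen and Bianchi, alphabetically by surname: Andersen before Bianchi.
Ferreira and Varga are each High Commissioner, so the next rule applies.
Ferreira and Varga both have years accredited 8 years, so the next rule applies.
Ferreira and Varga both have date of presenting credentials 2001-11-19, so the next rule applies.
Among Ferreira and Varga, alphabetically by surname: Ferreira before Varga.
Halvorsen and Pereira are each Apostolic Nuncio, so the next rule applies.
Halvorsen and Pereira both have years accredited 21 years, so the next rule applies.
Halvorsen and Pereira both have date of presenting credentials 2003-06-12, so the next rule applies.
Among Halvorsen and Pereira, alphabetically by surname: Halvorsen before Pereira.
Order: Salazar, Andersen, Bianchi, Baptiste, Ferreira, Varga, Halvorsen, Pereira.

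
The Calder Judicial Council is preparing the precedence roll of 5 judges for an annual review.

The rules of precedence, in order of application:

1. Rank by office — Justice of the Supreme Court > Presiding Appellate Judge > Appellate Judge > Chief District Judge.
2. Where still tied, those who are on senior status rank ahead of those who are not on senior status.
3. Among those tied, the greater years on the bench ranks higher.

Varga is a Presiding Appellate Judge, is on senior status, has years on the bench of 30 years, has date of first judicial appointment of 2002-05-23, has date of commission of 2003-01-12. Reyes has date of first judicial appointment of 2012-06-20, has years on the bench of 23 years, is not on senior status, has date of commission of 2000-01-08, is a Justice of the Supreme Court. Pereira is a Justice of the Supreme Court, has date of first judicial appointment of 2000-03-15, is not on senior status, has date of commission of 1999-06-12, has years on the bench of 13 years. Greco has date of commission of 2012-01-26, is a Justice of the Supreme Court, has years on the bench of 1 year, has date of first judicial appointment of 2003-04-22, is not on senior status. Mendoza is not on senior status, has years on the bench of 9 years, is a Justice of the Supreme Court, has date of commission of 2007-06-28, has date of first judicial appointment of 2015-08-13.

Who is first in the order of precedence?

By office: Reyes, Pereira, Mendoza and Greco (Justice of the Supreme Court); then Varga (Presiding Appellate Judge).
Reyes, Pereira, Mendoza and Greco are each not on senior status, so the next rule applies.
Among Reyes, Pereira, Mendoza and Greco, by years on the bench (higher first): Reyes (23 years) before Pereira (13 years) before Mendoza (9 years) before Greco (1 year).
Order: Reyes, Pereira, Mendoza, Greco, Varga.

Reyes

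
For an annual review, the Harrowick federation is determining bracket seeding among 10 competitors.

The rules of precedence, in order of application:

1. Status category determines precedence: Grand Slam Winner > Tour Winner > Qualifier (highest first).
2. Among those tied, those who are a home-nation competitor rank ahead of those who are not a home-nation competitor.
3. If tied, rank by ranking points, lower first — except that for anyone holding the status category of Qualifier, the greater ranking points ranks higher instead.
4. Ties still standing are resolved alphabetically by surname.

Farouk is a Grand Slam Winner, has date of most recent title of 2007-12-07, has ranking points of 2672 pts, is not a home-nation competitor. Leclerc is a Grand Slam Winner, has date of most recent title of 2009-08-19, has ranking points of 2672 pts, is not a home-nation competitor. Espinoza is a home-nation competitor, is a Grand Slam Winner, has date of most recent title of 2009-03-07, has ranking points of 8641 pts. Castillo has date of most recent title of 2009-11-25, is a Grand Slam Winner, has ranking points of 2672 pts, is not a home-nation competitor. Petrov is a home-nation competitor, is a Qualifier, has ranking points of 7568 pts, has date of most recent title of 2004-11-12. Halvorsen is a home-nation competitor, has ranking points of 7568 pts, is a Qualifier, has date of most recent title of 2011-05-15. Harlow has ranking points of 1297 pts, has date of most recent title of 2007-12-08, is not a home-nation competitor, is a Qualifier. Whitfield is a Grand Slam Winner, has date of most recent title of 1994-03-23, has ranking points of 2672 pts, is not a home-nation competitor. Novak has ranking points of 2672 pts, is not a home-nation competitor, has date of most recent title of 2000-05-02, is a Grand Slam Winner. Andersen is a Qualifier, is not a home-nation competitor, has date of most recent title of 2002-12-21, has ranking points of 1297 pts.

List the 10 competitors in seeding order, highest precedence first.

By status category: Espinoza, Castillo, Farouk, Leclerc, Novak and Whitfield (Grand Slam Winner); then Halvorsen, Petrov, Andersen and Harlow (Qualifier).
Among Espinoza, Castillo, Farouk, Leclerc, Novak and Whitfield, a home-nation competitor before not a home-nation competitor: Espinoza (a home-nation competitor) before Castillo, Farouk, Leclerc, Novak and Whitfield (not a home-nation competitor).
Castillo, Farouk, Leclerc, Novak and Whitfield all have ranking points 2672 pts, so the next rule applies.
Among Castillo, Farouk, Leclerc, Novak and Whitfield, alphabetically by surname: Castillo before Farouk before Leclerc before Novak before Whitfield.
Among Halvorsen, Petrov, Andersen and Harlow, a home-nation competitor before not a home-nation competitor: Halvorsen and Petrov (a home-nation competitor) before Andersen and Harlow (not a home-nation competitor).
Halvorsen and Petrov both have ranking points 7568 pts, so the next rule applies.
Among Halvorsen and Petrov, alphabetically by surname: Halvorsen before Petrov.
Andersen and Harlow both have ranking points 1297 pts, so the next rule applies.
Among Andersen and Harlow, alphabetically by surname: Andersen before Harlow.
Full order: Espinoza, Castillo, Farouk, Leclerc, Novak, Whitfield, Halvorsen, Petrov, Andersen, Harlow.

Espinoza, Castillo, Farouk, Leclerc, Novak, Whitfield, Halvorsen, Petrov, Andersen, Harlow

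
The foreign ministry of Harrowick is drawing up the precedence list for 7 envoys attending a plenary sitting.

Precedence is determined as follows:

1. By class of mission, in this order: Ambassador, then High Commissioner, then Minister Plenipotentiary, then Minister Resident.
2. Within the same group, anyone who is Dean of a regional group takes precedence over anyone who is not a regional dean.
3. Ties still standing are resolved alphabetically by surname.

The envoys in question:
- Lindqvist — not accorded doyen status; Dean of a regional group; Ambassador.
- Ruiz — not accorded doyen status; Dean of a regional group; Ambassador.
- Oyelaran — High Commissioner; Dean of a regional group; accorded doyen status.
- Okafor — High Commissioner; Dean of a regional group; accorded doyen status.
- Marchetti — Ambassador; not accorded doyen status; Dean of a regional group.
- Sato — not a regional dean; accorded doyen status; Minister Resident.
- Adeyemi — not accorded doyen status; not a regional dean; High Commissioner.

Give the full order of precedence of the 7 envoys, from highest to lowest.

Lindqvist, Marchetti, Ruiz, Okafor, Oyelaran, Adeyemi, Sato

By class of mission: Lindqvist, Marchetti and Ruiz (Ambassador); then Okafor, Oyelaran and Adeyemi (High Commissioner); then Sato (Minister Resident).
Lindqvist, Marchetti and Ruiz are each Dean of a regional group, so the next rule applies.
Among Lindqvist, Marchetti and Ruiz, alphabetically by surname: Lindqvist before Marchetti before Ruiz.
Among Okafor, Oyelaran and Adeyemi, Dean of a regional group before not a regional dean: Okafor and Oyelaran (Dean of a regional group) before Adeyemi (not a regional dean).
Among Okafor and Oyelaran, alphabetically by surname: Okafor before Oyelaran.
Full order: Lindqvist, Marchetti, Ruiz, Okafor, Oyelaran, Adeyemi, Sato.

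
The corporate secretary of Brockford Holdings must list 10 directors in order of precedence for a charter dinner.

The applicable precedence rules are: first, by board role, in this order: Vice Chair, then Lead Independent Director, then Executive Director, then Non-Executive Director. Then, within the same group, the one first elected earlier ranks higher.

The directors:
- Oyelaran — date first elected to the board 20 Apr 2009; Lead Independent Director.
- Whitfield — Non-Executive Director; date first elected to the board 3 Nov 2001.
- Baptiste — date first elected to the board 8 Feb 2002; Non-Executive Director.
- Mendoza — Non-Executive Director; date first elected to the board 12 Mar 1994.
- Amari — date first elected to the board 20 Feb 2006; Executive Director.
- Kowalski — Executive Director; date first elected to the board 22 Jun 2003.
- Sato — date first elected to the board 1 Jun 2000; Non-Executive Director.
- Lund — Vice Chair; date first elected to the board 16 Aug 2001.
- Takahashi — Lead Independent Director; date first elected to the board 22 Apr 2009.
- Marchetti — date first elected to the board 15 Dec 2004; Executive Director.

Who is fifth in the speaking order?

By board role: Lund (Vice Chair); then Oyelaran and Takahashi (Lead Independent Director); then Kowalski, Marchetti and Amari (Executive Director); then Mendoza, Sato, Whitfield and Baptiste (Non-Executive Director).
Among Oyelaran and Takahashi, by date first elected to the board (earlier first): Oyelaran (20 Apr 2009) before Takahashi (22 Apr 2009).
Among Kowalski, Marchetti and Amari, by date first elected to the board (earlier first): Kowalski (22 Jun 2003) before Marchetti (15 Dec 2004) before Amari (20 Feb 2006).
Among Mendoza, Sato, Whitfield and Baptiste, by date first elected to the board (earlier first): Mendoza (12 Mar 1994) before Sato (1 Jun 2000) before Whitfield (3 Nov 2001) before Baptiste (8 Feb 2002).
Order: Lund, Oyelaran, Takahashi, Kowalski, Marchetti, Amari, Mendoza, Sato, Whitfield, Baptiste.

Marchetti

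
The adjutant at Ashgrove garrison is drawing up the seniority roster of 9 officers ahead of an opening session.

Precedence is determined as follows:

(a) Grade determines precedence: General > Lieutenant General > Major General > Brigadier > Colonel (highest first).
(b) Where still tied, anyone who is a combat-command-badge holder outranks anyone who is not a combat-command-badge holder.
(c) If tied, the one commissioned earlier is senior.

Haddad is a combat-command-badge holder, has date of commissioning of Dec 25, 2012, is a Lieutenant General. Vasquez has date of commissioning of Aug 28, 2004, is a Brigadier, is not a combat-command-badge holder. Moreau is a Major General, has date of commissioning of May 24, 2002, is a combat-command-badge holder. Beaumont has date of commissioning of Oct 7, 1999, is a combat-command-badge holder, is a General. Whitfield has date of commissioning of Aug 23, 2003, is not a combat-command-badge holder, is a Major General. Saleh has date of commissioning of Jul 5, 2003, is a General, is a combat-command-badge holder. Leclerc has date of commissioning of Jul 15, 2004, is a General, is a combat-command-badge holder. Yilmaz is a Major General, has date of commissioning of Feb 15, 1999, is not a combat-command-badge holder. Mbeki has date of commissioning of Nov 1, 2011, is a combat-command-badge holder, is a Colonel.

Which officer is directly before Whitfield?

By grade: Beaumont, Saleh and Leclerc (General); then Haddad (Lieutenant General); then Moreau, Yilmaz and Whitfield (Major General); then Vasquez (Brigadier); then Mbeki (Colonel).
Beaumont, Saleh and Leclerc are each a combat-command-badge holder, so the next rule applies.
Among Beaumont, Saleh and Leclerc, by date of commissioning (earlier first): Beaumont (Oct 7, 1999) before Saleh (Jul 5, 2003) before Leclerc (Jul 15, 2004).
Among Moreau, Yilmaz and Whitfield, a combat-command-badge holder before not a combat-command-badge holder: Moreau (a combat-command-badge holder) before Yilmaz and Whitfield (not a combat-command-badge holder).
Among Yilmaz and Whitfield, by date of commissioning (earlier first): Yilmaz (Feb 15, 1999) before Whitfield (Aug 23, 2003).
Order: Beaumont, Saleh, Leclerc, Haddad, Moreau, Yilmaz, Whitfield, Vasquez, Mbeki.

Yilmaz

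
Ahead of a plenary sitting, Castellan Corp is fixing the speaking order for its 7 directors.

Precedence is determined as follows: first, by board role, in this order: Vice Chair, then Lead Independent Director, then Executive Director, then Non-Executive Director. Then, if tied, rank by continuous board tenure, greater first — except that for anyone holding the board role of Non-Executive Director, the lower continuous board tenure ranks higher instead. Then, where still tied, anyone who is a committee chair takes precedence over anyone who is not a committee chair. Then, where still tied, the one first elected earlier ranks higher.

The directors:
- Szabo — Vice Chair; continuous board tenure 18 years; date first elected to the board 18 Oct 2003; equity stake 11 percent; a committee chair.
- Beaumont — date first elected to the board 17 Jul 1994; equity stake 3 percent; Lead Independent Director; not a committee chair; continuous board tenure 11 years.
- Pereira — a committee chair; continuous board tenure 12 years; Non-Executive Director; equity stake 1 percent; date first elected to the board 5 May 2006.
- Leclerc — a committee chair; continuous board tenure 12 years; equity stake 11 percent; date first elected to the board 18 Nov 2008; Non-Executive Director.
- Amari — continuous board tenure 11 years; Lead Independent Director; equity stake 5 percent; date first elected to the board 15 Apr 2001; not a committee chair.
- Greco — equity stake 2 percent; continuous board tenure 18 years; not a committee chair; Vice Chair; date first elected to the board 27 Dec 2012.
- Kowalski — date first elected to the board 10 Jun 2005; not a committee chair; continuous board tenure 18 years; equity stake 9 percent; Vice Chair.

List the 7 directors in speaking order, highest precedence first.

Szabo, Kowalski, Greco, Beaumont, Amari, Pereira, Leclerc

By board role: Szabo, Kowalski and Greco (Vice Chair); then Beaumont and Amari (Lead Independent Director); then Pereira and Leclerc (Non-Executive Director).
Szabo, Kowalski and Greco all have continuous board tenure 18 years, so the next rule applies.
Among Szabo, Kowalski and Greco, a committee chair before not a committee chair: Szabo (a committee chair) before Kowalski and Greco (not a committee chair).
Among Kowalski and Greco, by date first elected to the board (earlier first): Kowalski (10 Jun 2005) before Greco (27 Dec 2012).
Beaumont and Amari both have continuous board tenure 11 years, so the next rule applies.
Beaumont and Amari are each not a committee chair, so the next rule applies.
Among Beaumont and Amari, by date first elected to the board (earlier first): Beaumont (17 Jul 1994) before Amari (15 Apr 2001).
Pereira and Leclerc both have continuous board tenure 12 years, so the next rule applies.
Pereira and Leclerc are each a committee chair, so the next rule applies.
Among Pereira and Leclerc, by date first elected to the board (earlier first): Pereira (5 May 2006) before Leclerc (18 Nov 2008).
Full order: Szabo, Kowalski, Greco, Beaumont, Amari, Pereira, Leclerc.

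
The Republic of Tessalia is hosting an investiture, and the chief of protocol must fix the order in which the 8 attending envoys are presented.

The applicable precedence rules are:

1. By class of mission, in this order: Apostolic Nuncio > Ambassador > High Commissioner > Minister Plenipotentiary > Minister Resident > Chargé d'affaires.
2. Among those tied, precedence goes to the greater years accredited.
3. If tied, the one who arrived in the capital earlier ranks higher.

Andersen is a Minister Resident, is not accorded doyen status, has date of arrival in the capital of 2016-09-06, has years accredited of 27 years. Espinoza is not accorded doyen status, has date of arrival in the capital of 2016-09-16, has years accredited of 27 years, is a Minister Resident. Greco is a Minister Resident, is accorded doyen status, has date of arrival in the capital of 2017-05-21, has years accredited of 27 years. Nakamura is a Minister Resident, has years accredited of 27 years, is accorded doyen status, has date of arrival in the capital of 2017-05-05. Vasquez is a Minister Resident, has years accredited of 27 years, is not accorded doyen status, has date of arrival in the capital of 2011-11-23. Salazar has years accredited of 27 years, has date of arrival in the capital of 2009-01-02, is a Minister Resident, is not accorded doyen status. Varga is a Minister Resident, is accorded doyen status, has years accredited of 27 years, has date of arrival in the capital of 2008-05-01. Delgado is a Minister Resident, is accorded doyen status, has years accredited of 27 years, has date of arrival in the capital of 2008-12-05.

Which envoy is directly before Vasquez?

Salazar

By class of mission: Varga, Delgado, Salazar, Vasquez, Andersen, Espinoza, Nakamura and Greco (Minister Resident).
Varga, Delgado, Salazar, Vasquez, Andersen, Espinoza, Nakamura and Greco all have years accredited 27 years, so the next rule applies.
Among Varga, Delgado, Salazar, Vasquez, Andersen, Espinoza, Nakamura and Greco, by date of arrival in the capital (earlier first): Varga (2008-05-01) before Delgado (2008-12-05) before Salazar (2009-01-02) before Vasquez (2011-11-23) before Andersen (2016-09-06) before Espinoza (2016-09-16) before Nakamura (2017-05-05) before Greco (2017-05-21).
Order: Varga, Delgado, Salazar, Vasquez, Andersen, Espinoza, Nakamura, Greco.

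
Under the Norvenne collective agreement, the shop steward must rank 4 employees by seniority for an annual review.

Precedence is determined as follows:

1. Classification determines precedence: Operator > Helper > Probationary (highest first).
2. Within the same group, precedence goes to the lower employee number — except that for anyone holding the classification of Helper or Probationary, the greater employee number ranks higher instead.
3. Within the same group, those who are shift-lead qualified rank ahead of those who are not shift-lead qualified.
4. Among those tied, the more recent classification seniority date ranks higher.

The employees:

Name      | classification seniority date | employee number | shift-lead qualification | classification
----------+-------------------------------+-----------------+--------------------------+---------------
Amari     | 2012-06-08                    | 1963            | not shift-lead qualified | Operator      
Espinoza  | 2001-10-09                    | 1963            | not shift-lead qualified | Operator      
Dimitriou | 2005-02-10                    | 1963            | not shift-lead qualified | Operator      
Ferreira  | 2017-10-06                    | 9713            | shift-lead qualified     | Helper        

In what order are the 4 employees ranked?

By classification: Amari, Dimitriou and Espinoza (Operator); then Ferreira (Helper).
Amari, Dimitriou and Espinoza all have employee number 1963, so the next rule applies.
Amari, Dimitriou and Espinoza are each not shift-lead qualified, so the next rule applies.
Among Amari, Dimitriou and Espinoza, by classification seniority date (later first): Amari (2012-06-08) before Dimitriou (2005-02-10) before Espinoza (2001-10-09).
Full order: Amari, Dimitriou, Espinoza, Ferreira.

Amari, Dimitriou, Espinoza, Ferreira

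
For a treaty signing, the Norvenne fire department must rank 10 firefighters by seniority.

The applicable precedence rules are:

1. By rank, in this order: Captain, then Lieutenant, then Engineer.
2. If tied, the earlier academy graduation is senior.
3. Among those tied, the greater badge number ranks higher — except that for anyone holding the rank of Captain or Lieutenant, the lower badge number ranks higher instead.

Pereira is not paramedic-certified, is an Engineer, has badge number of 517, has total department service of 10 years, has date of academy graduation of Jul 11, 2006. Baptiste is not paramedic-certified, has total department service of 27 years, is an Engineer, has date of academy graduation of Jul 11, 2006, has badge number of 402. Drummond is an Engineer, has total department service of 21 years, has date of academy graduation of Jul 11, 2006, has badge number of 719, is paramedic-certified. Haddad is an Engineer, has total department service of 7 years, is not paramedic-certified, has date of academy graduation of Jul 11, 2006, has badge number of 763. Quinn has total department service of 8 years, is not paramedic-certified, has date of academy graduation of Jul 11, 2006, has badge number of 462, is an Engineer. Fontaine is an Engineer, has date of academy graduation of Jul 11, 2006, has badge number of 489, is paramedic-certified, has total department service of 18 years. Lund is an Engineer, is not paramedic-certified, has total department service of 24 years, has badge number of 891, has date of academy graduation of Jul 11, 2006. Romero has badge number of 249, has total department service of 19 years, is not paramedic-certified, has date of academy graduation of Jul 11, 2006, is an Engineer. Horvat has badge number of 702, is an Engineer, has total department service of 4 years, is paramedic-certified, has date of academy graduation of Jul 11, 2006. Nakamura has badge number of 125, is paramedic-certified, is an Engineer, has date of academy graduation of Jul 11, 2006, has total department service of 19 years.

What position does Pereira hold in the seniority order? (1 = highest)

5

By rank: Lund, Haddad, Drummond, Horvat, Pereira, Fontaine, Quinn, Baptiste, Romero and Nakamura (Engineer).
Lund, Haddad, Drummond, Horvat, Pereira, Fontaine, Quinn, Baptiste, Romero and Nakamura all have date of academy graduation Jul 11, 2006, so the next rule applies.
Among Lund, Haddad, Drummond, Horvat, Pereira, Fontaine, Quinn, Baptiste, Romero and Nakamura, by badge number (higher first): Lund (891) before Haddad (763) before Drummond (719) before Horvat (702) before Pereira (517) before Fontaine (489) before Quinn (462) before Baptiste (402) before Romero (249) before Nakamura (125).
Order: Lund, Haddad, Drummond, Horvat, Pereira, Fontaine, Quinn, Baptiste, Romero, Nakamura. So position 5.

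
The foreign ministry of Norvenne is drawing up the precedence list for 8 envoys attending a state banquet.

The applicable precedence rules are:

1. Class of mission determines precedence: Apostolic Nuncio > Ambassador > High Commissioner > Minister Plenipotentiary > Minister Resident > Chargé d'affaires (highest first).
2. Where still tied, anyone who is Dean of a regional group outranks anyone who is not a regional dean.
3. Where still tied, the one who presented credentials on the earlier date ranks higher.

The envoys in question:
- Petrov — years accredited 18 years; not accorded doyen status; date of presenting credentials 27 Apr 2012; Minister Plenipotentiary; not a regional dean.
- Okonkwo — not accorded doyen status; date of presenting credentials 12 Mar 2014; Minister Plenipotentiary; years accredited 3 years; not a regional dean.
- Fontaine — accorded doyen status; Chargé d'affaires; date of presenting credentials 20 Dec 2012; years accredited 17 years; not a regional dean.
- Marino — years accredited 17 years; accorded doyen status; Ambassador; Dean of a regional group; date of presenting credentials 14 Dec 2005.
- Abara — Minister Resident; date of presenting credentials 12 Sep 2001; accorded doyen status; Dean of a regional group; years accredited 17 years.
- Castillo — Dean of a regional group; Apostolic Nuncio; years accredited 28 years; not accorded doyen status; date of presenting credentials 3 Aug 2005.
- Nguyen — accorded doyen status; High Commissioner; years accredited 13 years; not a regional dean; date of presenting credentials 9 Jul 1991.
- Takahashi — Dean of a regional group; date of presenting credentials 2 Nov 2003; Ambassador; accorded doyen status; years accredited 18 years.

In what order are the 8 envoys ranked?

Castillo, Takahashi, Marino, Nguyen, Petrov, Okonkwo, Abara, Fontaine

By class of mission: Castillo (Apostolic Nuncio); then Takahashi and Marino (Ambassador); then Nguyen (High Commissioner); then Petrov and Okonkwo (Minister Plenipotentiary); then Abara (Minister Resident); then Fontaine (Chargé d'affaires).
Takahashi and Marino are each Dean of a regional group, so the next rule applies.
Among Takahashi and Marino, by date of presenting credentials (earlier first): Takahashi (2 Nov 2003) before Marino (14 Dec 2005).
Petrov and Okonkwo are each not a regional dean, so the next rule applies.
Among Petrov and Okonkwo, by date of presenting credentials (earlier first): Petrov (27 Apr 2012) before Okonkwo (12 Mar 2014).
Full order: Castillo, Takahashi, Marino, Nguyen, Petrov, Okonkwo, Abara, Fontaine.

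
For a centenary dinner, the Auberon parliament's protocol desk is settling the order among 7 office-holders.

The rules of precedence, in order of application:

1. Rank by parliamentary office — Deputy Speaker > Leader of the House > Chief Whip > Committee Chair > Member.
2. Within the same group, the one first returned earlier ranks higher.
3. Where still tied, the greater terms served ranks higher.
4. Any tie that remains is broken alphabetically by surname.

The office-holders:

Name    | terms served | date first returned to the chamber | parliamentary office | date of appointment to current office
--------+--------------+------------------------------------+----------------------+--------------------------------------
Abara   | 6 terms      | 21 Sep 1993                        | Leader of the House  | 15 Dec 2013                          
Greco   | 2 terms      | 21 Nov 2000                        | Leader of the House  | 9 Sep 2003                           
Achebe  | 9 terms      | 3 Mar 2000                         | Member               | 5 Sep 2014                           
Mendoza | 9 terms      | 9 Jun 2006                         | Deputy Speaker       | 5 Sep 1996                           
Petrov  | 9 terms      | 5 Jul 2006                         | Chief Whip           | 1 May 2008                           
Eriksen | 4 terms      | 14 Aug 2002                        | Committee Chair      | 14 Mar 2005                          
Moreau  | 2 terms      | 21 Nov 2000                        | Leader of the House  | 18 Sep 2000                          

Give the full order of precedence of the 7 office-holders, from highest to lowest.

Mendoza, Abara, Greco, Moreau, Petrov, Eriksen, Achebe

By parliamentary office: Mendoza (Deputy Speaker); then Abara, Greco and Moreau (Leader of the House); then Petrov (Chief Whip); then Eriksen (Committee Chair); then Achebe (Member).
Among Abara, Greco and Moreau, by date first returned to the chamber (earlier first): Abara (21 Sep 1993) before Greco and Moreau (21 Nov 2000).
Greco and Moreau both have terms served 2 terms, so the next rule applies.
Among Greco and Moreau, alphabetically by surname: Greco before Moreau.
Full order: Mendoza, Abara, Greco, Moreau, Petrov, Eriksen, Achebe.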